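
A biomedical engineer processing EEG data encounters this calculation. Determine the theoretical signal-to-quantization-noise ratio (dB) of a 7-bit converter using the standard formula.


Theoretical SNR for a full-scale sinusoid:
SNR = 6.02 * N + 1.76
    = 6.02 * 7 + 1.76
    = 42.14 + 1.76
    = 43.9 dB

43.9 dB


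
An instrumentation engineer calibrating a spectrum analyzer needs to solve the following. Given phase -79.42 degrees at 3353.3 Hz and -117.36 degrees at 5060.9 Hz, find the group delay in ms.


Group delay from phase difference:
tau = -d(phi)/d(omega)
d(phi) = -37.94 deg = -0.662178 rad
d(omega) = 2*pi*(5060.9 - 3353.3) = 10729.1672 rad/s
tau = -(-0.662178) / 10729.1672
    = 0.0617 ms

0.0617 ms


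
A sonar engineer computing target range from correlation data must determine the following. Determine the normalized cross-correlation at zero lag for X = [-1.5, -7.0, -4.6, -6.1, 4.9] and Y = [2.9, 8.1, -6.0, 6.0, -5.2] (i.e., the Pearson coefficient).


Pearson correlation coefficient (population):
r = cov(X,Y) / (std(X) * std(Y))
Mean X = -2.86, Mean Y = 1.16
Cov(X,Y) = -15.7884
Std(X) = 4.306553, Std(Y) = 5.767703
r = -0.6356

-0.6356


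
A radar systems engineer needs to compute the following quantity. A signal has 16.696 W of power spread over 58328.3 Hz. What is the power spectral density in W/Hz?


Power spectral density:
PSD = P / BW
    = 16.696 / 58328.3
    = 0.00028624 W/Hz

0.00028624 W/Hz


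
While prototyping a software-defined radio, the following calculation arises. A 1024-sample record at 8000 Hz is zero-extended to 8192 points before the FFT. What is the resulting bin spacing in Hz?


Frequency resolution after zero-padding:
N_padded = 1024 * 8 = 8192
df = fs / N_padded
   = 8000 / 8192
   = 0.9766 Hz

0.9766 Hz


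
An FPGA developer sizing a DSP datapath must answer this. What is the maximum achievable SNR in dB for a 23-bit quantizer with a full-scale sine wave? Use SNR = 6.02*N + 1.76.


Theoretical SNR for a full-scale sinusoid:
SNR = 6.02 * N + 1.76
    = 6.02 * 23 + 1.76
    = 138.46 + 1.76
    = 140.22 dB

140.22 dB


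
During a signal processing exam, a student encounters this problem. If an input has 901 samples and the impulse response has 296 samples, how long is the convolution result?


Linear convolution output length:
L = N + M - 1
  = 901 + 296 - 1
  = 1196 samples

1196


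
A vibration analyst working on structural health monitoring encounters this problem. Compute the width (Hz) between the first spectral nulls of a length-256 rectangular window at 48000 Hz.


Main lobe width for a rectangular window:
Width = 2 * fs / N
      = 2 * 48000 / 256
      = 96000 / 256
      = 375.0 Hz

375.0 Hz


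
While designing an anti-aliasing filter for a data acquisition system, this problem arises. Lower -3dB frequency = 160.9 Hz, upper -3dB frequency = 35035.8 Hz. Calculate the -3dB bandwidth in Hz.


Bandwidth is the difference of -3dB frequencies:
BW = f_high - f_low
   = 35035.8 - 160.9
   = 34874.9 Hz

34874.9 Hz


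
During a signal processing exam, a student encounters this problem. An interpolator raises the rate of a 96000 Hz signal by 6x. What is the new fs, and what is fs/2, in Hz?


Step 1 — output sample rate after interpolation by L:
fs_out = L * fs_in = 6 * 96000 = 576000 Hz

Step 2 — Nyquist frequency of the output stream:
f_Nyq = fs_out / 2 = 576000 / 2 = 288000.0 Hz

fs_out = 576000 Hz; f_Nyquist = 288000.0 Hz


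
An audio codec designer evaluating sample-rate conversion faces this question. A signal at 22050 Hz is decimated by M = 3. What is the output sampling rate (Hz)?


Decimation reduces the sample rate:
fs_out = fs_in / M
       = 22050 / 3
       = 7350.0 Hz

7350.0 Hz


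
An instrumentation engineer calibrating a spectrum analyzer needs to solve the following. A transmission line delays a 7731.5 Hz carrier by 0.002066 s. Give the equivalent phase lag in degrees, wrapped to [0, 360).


Phase shift from frequency and time delay:
phi = 360 * f * t_delay
    = 360 * 7731.5 * 0.002066
    = 5750.38 degrees
    mod 360 = 350.38 degrees

350.38 degrees


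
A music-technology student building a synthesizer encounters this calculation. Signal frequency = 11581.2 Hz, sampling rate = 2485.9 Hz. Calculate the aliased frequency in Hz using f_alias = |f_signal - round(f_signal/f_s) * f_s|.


Compute the nearest integer multiple of fs to the signal:
n = round(11581.2 / 2485.9) = 5
f_alias = |11581.2 - 5 * 2485.9|
        = |11581.2 - 12429.5|
        = 848.3 Hz

848.3


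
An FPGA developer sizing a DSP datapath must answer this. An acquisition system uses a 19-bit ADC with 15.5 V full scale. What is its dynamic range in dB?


Dynamic range from full-scale to LSB:
V_min = V_max / 2^bits = 15.5 / 2^19
DR = 20 * log10(V_max / V_min)
   = 20 * log10(2^19)
   = 20 * 19 * log10(2)
   = 114.39 dB

114.39 dB


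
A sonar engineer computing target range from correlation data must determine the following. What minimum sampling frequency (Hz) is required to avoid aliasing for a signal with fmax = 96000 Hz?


The Nyquist rate is twice the maximum frequency component.
fs_min = 2 * fmax
      = 2 * 96000
      = 192000 Hz

192000


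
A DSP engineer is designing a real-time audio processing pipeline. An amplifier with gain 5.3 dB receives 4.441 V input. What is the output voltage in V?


Output voltage from dB gain:
V_out = V_in * 10^(gain_dB / 20)
      = 4.441 * 10^(5.3 / 20)
      = 4.441 * 1.840772
      = 8.1749 V

8.1749 V


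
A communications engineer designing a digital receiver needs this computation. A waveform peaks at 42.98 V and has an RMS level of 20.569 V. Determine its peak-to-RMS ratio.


Crest factor is the ratio of peak to RMS:
CF = V_peak / V_rms
   = 42.98 / 20.569
   = 2.0896

2.0896


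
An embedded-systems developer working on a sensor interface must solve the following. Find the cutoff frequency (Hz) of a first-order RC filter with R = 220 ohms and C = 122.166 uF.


Cutoff frequency of a first-order RC filter:
fc = 1 / (2 * pi * R * C)
C = 122.166 uF = 0.000122166 F
fc = 1 / (2 * pi * 220 * 0.000122166)
   = 1 / 0.16887015557212
   = 5.921709 Hz

5.921709 Hz


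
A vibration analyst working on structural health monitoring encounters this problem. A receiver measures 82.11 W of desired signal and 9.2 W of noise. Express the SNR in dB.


SNR in decibels:
SNR = 10 * log10(Ps / Pn)
    = 10 * log10(82.11 / 9.2)
    = 10 * log10(8.925)
    = 10 * 0.9506
    = 9.51 dB

9.51 dB


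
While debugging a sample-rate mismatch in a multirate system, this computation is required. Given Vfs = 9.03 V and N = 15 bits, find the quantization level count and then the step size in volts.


Step 1 — number of quantization levels:
L = 2^N = 2^15 = 32768

Step 2 — LSB step size:
delta = Vfs / L
      = 9.03 / 32768
      = 0.00027557 V

Levels = 32768; step size = 0.00027557 V


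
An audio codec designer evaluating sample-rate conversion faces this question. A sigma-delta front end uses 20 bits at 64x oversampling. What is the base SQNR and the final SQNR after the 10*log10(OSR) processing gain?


Step 1 — baseline SQNR at Nyquist:
SQNR_base = 6.02*N + 1.76
          = 6.02*20 + 1.76
          = 122.16 dB

Step 2 — oversampling processing gain:
G = 10*log10(OSR) = 10*log10(64) = 18.06 dB

Step 3 — total:
SQNR_total = 122.16 + 18.06 = 140.22 dB

Base SQNR = 122.16 dB; oversampled SQNR = 140.22 dB


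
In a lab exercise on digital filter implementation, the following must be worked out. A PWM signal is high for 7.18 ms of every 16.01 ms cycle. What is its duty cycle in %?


Duty cycle as a percentage:
DC = (t_on / T) * 100
   = (7.18 / 16.01) * 100
   = 0.44847 * 100
   = 44.85 %

44.85 %


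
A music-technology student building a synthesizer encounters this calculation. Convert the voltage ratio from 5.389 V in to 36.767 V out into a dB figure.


Voltage gain in dB:
G = 20 * log10(Vout / Vin)
  = 20 * log10(36.767 / 5.389)
  = 20 * log10(6.822602)
  = 20 * 0.83395
  = 16.68 dB

16.68 dB


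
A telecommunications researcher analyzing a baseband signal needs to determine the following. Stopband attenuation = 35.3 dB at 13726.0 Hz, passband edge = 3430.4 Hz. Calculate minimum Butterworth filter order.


Butterworth filter order formula:
n = log10(10^(A/10) - 1) / (2 * log10(f_stop/f_pass))
10^(35.3/10) - 1 = 3387.4416
f_stop/f_pass = 13726.0 / 3430.4 = 4.0013
n = 2.9308 -> ceil = 3

3


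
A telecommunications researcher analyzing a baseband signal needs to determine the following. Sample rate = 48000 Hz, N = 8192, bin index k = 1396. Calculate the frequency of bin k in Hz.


Frequency of DFT bin k:
f_k = k * fs / N
    = 1396 * 48000 / 8192
    = 67008000 / 8192
    = 8179.688 Hz

8179.688 Hz


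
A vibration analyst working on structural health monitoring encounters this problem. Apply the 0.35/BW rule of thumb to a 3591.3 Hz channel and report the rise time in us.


Rise time from bandwidth relationship:
tr = 0.35 / BW
   = 0.35 / 3591.3
   = 9.745774511e-05 s
   = 97.4577 us

97.4577 us


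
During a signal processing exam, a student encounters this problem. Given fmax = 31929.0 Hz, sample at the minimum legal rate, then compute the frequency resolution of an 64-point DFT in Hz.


Step 1 — Nyquist sampling rate:
fs = 2 * fmax = 2 * 31929.0 = 63858.0 Hz

Step 2 — DFT bin spacing:
df = fs / N = 63858.0 / 64 = 997.7812 Hz

997.7812 Hz


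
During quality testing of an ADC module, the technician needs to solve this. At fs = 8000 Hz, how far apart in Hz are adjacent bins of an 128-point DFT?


DFT frequency resolution:
df = fs / N
   = 8000 / 128
   = 62.5 Hz

62.5 Hz


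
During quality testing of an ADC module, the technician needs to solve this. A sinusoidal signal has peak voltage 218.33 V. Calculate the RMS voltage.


RMS voltage for a sinusoidal waveform:
V_rms = V_peak / sqrt(2)
      = 218.33 / 1.414214
      = 154.383 V

154.383 V


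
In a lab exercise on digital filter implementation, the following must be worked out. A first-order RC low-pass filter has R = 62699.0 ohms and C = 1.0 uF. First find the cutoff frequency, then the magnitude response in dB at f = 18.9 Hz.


Step 1 — cutoff frequency:
fc = 1 / (2*pi*R*C)
C = 1.0 uF = 1e-06 F
fc = 1 / (2*pi*62699.0*1e-06)
   = 2.5384 Hz

Step 2 — magnitude at f = 18.9 Hz:
|H(f)| = 1 / sqrt(1 + (f/fc)^2)
f/fc = 18.9 / 2.5384 = 7.445635
|H| = 1 / sqrt(1 + 55.437481) = 0.1331117
|H|_dB = 20*log10(0.1331117) = -17.52 dB

fc = 2.5384 Hz; |H(18.9 Hz)| = -17.52 dB


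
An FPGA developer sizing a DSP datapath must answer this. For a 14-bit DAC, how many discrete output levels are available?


Number of quantization levels = 2^N
= 2^14
= 16384

16384


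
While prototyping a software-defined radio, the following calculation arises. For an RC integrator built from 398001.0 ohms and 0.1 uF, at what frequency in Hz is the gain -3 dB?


Cutoff frequency of a first-order RC filter:
fc = 1 / (2 * pi * R * C)
C = 0.1 uF = 1e-07 F
fc = 1 / (2 * pi * 398001.0 * 1e-07)
   = 1 / 0.25007140354428
   = 3.998858 Hz

3.998858 Hz


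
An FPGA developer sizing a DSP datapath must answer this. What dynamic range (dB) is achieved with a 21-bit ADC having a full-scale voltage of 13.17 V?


Dynamic range from full-scale to LSB:
V_min = V_max / 2^bits = 13.17 / 2^21
DR = 20 * log10(V_max / V_min)
   = 20 * log10(2^21)
   = 20 * 21 * log10(2)
   = 126.43 dB

126.43 dB


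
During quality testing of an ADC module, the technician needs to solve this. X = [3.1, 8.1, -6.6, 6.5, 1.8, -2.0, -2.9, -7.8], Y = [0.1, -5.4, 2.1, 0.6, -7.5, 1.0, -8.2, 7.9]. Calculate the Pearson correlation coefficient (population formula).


Pearson correlation coefficient (population):
r = cov(X,Y) / (std(X) * std(Y))
Mean X = 0.025, Mean Y = -1.175
Cov(X,Y) = -13.311875
Std(X) = 5.448796, Std(Y) = 5.120974
r = -0.4771

-0.4771


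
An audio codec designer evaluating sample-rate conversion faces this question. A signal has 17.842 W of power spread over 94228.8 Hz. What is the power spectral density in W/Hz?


Power spectral density:
PSD = P / BW
    = 17.842 / 94228.8
    = 0.00018935 W/Hz

0.00018935 W/Hz


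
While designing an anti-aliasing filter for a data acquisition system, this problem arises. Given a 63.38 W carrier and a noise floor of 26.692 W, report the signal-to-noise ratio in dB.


SNR in decibels:
SNR = 10 * log10(Ps / Pn)
    = 10 * log10(63.38 / 26.692)
    = 10 * log10(2.3745)
    = 10 * 0.3756
    = 3.76 dB

3.76 dB


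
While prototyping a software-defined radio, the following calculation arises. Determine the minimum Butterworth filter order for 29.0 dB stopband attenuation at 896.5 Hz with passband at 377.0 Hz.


Butterworth filter order formula:
n = log10(10^(A/10) - 1) / (2 * log10(f_stop/f_pass))
10^(29.0/10) - 1 = 793.3282
f_stop/f_pass = 896.5 / 377.0 = 2.378
n = 3.8535 -> ceil = 4

4


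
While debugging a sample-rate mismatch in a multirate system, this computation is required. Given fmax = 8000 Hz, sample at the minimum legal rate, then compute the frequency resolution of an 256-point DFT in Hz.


Step 1 — Nyquist sampling rate:
fs = 2 * fmax = 2 * 8000 = 16000 Hz

Step 2 — DFT bin spacing:
df = fs / N = 16000 / 256 = 62.5 Hz

62.5 Hz


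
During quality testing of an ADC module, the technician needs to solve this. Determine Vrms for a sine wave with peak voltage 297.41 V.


RMS voltage for a sinusoidal waveform:
V_rms = V_peak / sqrt(2)
      = 297.41 / 1.414214
      = 210.301 V

210.301 V


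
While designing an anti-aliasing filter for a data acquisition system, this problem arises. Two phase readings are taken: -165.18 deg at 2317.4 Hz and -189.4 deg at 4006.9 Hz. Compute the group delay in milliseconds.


Group delay from phase difference:
tau = -d(phi)/d(omega)
d(phi) = -24.22 deg = -0.422719 rad
d(omega) = 2*pi*(4006.9 - 2317.4) = 10615.4416 rad/s
tau = -(-0.422719) / 10615.4416
    = 0.0398 ms

0.0398 ms


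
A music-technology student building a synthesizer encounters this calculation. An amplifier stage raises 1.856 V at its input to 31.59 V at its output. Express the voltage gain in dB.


Voltage gain in dB:
G = 20 * log10(Vout / Vin)
  = 20 * log10(31.59 / 1.856)
  = 20 * log10(17.020474)
  = 20 * 1.230972
  = 24.62 dB

24.62 dB


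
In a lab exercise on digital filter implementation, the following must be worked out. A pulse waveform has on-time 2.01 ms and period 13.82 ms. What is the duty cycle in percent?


Duty cycle as a percentage:
DC = (t_on / T) * 100
   = (2.01 / 13.82) * 100
   = 0.145441 * 100
   = 14.54 %

14.54 %


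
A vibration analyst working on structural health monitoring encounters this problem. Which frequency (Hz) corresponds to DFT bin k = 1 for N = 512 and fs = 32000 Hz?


Frequency of DFT bin k:
f_k = k * fs / N
    = 1 * 32000 / 512
    = 32000 / 512
    = 62.5 Hz

62.5 Hz


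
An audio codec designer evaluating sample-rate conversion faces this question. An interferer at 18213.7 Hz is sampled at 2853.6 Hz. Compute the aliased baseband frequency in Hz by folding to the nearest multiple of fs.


Compute the nearest integer multiple of fs to the signal:
n = round(18213.7 / 2853.6) = 6
f_alias = |18213.7 - 6 * 2853.6|
        = |18213.7 - 17121.6|
        = 1092.1 Hz

1092.1


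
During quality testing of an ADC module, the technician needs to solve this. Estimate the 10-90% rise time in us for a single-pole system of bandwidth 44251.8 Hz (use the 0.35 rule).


Rise time from bandwidth relationship:
tr = 0.35 / BW
   = 0.35 / 44251.8
   = 7.909282786e-06 s
   = 7.9093 us

7.9093 us


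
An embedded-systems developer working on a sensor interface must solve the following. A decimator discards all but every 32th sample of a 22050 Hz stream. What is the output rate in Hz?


Decimation reduces the sample rate:
fs_out = fs_in / M
       = 22050 / 32
       = 689.0625 Hz

689.0625 Hz


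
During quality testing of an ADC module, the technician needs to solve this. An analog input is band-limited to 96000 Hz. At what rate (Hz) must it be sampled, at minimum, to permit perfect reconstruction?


The Nyquist rate is twice the maximum frequency component.
fs_min = 2 * fmax
      = 2 * 96000
      = 192000 Hz

192000


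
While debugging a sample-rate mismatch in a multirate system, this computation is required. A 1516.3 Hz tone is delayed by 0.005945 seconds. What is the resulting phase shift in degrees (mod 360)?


Phase shift from frequency and time delay:
phi = 360 * f * t_delay
    = 360 * 1516.3 * 0.005945
    = 3245.19 degrees
    mod 360 = 5.19 degrees

5.19 degrees


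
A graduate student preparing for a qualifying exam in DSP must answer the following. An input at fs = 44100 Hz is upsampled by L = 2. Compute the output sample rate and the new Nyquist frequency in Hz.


Step 1 — output sample rate after interpolation by L:
fs_out = L * fs_in = 2 * 44100 = 88200 Hz

Step 2 — Nyquist frequency of the output stream:
f_Nyq = fs_out / 2 = 88200 / 2 = 44100.0 Hz

fs_out = 88200 Hz; f_Nyquist = 44100.0 Hz


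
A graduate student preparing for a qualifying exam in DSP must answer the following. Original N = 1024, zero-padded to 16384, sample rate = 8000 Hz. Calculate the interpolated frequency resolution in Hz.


Frequency resolution after zero-padding:
N_padded = 1024 * 16 = 16384
df = fs / N_padded
   = 8000 / 16384
   = 0.4883 Hz

0.4883 Hz


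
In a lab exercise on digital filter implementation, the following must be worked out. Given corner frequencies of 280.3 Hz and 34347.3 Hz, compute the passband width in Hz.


Bandwidth is the difference of -3dB frequencies:
BW = f_high - f_low
   = 34347.3 - 280.3
   = 34067.0 Hz

34067.0 Hz


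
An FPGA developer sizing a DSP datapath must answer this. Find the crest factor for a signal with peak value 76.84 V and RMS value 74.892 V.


Crest factor is the ratio of peak to RMS:
CF = V_peak / V_rms
   = 76.84 / 74.892
   = 1.026

1.026


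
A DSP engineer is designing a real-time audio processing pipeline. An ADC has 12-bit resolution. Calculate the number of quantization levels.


Number of quantization levels = 2^N
= 2^12
= 4096

4096


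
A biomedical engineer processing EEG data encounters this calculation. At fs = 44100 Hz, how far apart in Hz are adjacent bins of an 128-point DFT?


DFT frequency resolution:
df = fs / N
   = 44100 / 128
   = 344.5312 Hz

344.5312 Hz


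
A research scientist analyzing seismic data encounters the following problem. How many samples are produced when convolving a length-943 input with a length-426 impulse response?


Linear convolution output length:
L = N + M - 1
  = 943 + 426 - 1
  = 1368 samples

1368


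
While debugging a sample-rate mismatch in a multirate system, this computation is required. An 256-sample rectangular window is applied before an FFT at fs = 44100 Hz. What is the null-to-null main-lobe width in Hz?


Main lobe width for a rectangular window:
Width = 2 * fs / N
      = 2 * 44100 / 256
      = 88200 / 256
      = 344.531 Hz

344.531 Hz


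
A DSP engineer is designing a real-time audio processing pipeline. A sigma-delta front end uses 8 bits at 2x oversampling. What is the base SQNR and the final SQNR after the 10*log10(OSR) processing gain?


Step 1 — baseline SQNR at Nyquist:
SQNR_base = 6.02*N + 1.76
          = 6.02*8 + 1.76
          = 49.92 dB

Step 2 — oversampling processing gain:
G = 10*log10(OSR) = 10*log10(2) = 3.01 dB

Step 3 — total:
SQNR_total = 49.92 + 3.01 = 52.93 dB

Base SQNR = 49.92 dB; oversampled SQNR = 52.93 dB


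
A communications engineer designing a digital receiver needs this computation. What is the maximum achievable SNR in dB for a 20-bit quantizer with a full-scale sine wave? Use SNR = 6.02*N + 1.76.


Theoretical SNR for a full-scale sinusoid:
SNR = 6.02 * N + 1.76
    = 6.02 * 20 + 1.76
    = 120.4 + 1.76
    = 122.16 dB

122.16 dB


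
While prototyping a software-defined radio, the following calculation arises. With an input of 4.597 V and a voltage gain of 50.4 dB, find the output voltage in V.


Output voltage from dB gain:
V_out = V_in * 10^(gain_dB / 20)
      = 4.597 * 10^(50.4 / 20)
      = 4.597 * 331.131121
      = 1522.2098 V

1522.2098 V


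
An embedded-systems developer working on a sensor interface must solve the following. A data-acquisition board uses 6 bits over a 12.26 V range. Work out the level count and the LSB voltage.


Step 1 — number of quantization levels:
L = 2^N = 2^6 = 64

Step 2 — LSB step size:
delta = Vfs / L
      = 12.26 / 64
      = 0.1915625 V

Levels = 64; step size = 0.1915625 V


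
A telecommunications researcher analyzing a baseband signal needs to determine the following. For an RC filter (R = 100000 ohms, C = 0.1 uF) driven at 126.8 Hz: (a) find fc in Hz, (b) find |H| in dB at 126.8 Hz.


Step 1 — cutoff frequency:
fc = 1 / (2*pi*R*C)
C = 0.1 uF = 1e-07 F
fc = 1 / (2*pi*100000*1e-07)
   = 15.9155 Hz

Step 2 — magnitude at f = 126.8 Hz:
|H(f)| = 1 / sqrt(1 + (f/fc)^2)
f/fc = 126.8 / 15.9155 = 7.967076
|H| = 1 / sqrt(1 + 63.4743) = 0.1245394
|H|_dB = 20*log10(0.1245394) = -18.09 dB

fc = 15.9155 Hz; |H(126.8 Hz)| = -18.09 dB


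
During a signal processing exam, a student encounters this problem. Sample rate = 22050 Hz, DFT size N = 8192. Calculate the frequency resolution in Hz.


DFT frequency resolution:
df = fs / N
   = 22050 / 8192
   = 2.6917 Hz

2.6917 Hz


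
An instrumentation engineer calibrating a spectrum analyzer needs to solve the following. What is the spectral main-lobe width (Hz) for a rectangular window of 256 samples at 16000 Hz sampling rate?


Main lobe width for a rectangular window:
Width = 2 * fs / N
      = 2 * 16000 / 256
      = 32000 / 256
      = 125.0 Hz

125.0 Hz


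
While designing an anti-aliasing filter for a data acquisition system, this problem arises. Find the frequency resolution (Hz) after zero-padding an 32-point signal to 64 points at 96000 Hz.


Frequency resolution after zero-padding:
N_padded = 32 * 2 = 64
df = fs / N_padded
   = 96000 / 64
   = 1500.0 Hz

1500.0 Hz


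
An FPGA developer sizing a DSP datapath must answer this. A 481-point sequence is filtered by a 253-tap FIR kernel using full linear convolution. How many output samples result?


Linear convolution output length:
L = N + M - 1
  = 481 + 253 - 1
  = 733 samples

733


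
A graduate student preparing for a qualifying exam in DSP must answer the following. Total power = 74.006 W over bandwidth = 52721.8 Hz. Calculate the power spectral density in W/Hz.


Power spectral density:
PSD = P / BW
    = 74.006 / 52721.8
    = 0.00140371 W/Hz

0.00140371 W/Hz


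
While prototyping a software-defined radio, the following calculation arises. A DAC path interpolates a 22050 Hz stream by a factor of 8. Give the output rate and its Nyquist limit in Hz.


Step 1 — output sample rate after interpolation by L:
fs_out = L * fs_in = 8 * 22050 = 176400 Hz

Step 2 — Nyquist frequency of the output stream:
f_Nyq = fs_out / 2 = 176400 / 2 = 88200.0 Hz

fs_out = 176400 Hz; f_Nyquist = 88200.0 Hz


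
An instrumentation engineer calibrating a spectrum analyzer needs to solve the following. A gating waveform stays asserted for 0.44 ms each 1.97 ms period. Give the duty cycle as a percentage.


Duty cycle as a percentage:
DC = (t_on / T) * 100
   = (0.44 / 1.97) * 100
   = 0.22335 * 100
   = 22.34 %

22.34 %


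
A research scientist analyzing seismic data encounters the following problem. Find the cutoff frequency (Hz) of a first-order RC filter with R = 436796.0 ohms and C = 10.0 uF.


Cutoff frequency of a first-order RC filter:
fc = 1 / (2 * pi * R * C)
C = 10.0 uF = 1e-05 F
fc = 1 / (2 * pi * 436796.0 * 1e-05)
   = 1 / 27.444702094348
   = 0.036437 Hz

0.036437 Hz


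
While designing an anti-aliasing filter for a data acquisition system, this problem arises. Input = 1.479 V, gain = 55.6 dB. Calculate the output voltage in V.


Output voltage from dB gain:
V_out = V_in * 10^(gain_dB / 20)
      = 1.479 * 10^(55.6 / 20)
      = 1.479 * 602.559586
      = 891.1856 V

891.1856 V


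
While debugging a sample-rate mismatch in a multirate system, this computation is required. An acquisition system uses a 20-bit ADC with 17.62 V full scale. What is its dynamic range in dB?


Dynamic range from full-scale to LSB:
V_min = V_max / 2^bits = 17.62 / 2^20
DR = 20 * log10(V_max / V_min)
   = 20 * log10(2^20)
   = 20 * 20 * log10(2)
   = 120.41 dB

120.41 dB


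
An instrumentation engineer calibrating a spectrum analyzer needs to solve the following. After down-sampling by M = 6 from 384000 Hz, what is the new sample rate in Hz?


Decimation reduces the sample rate:
fs_out = fs_in / M
       = 384000 / 6
       = 64000.0 Hz

64000.0 Hz


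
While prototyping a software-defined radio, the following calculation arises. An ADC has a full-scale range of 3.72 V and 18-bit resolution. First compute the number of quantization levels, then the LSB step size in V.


Step 1 — number of quantization levels:
L = 2^N = 2^18 = 262144

Step 2 — LSB step size:
delta = Vfs / L
      = 3.72 / 262144
      = 1.419e-05 V

Levels = 262144; step size = 1.419e-05 V


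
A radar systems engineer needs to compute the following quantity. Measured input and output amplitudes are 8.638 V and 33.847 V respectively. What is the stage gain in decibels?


Voltage gain in dB:
G = 20 * log10(Vout / Vin)
  = 20 * log10(33.847 / 8.638)
  = 20 * log10(3.918384)
  = 20 * 0.593107
  = 11.86 dB

11.86 dB


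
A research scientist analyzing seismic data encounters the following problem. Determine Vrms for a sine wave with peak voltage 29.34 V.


RMS voltage for a sinusoidal waveform:
V_rms = V_peak / sqrt(2)
      = 29.34 / 1.414214
      = 20.747 V

20.747 V


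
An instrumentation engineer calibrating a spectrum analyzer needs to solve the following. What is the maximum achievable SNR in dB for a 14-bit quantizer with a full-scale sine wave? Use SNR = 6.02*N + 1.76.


Theoretical SNR for a full-scale sinusoid:
SNR = 6.02 * N + 1.76
    = 6.02 * 14 + 1.76
    = 84.28 + 1.76
    = 86.04 dB

86.04 dB


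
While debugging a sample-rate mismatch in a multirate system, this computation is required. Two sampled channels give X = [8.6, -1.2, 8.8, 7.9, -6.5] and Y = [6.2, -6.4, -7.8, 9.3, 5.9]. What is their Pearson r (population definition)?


Pearson correlation coefficient (population):
r = cov(X,Y) / (std(X) * std(Y))
Mean X = 3.52, Mean Y = 1.44
Cov(X,Y) = 0.4272
Std(X) = 6.253767, Std(Y) = 7.087623
r = 0.0096

0.0096


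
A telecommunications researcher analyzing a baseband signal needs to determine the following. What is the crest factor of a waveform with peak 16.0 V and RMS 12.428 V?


Crest factor is the ratio of peak to RMS:
CF = V_peak / V_rms
   = 16.0 / 12.428
   = 1.2874

1.2874


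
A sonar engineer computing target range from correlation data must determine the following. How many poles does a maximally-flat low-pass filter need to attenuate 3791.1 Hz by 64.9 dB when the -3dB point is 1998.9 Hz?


Butterworth filter order formula:
n = log10(10^(A/10) - 1) / (2 * log10(f_stop/f_pass))
10^(64.9/10) - 1 = 3090294.4325
f_stop/f_pass = 3791.1 / 1998.9 = 1.8966
n = 11.6737 -> ceil = 12

12


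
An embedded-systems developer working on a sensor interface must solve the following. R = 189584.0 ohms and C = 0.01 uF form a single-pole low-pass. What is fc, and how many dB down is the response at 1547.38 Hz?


Step 1 — cutoff frequency:
fc = 1 / (2*pi*R*C)
C = 0.01 uF = 1e-08 F
fc = 1 / (2*pi*189584.0*1e-08)
   = 83.9496 Hz

Step 2 — magnitude at f = 1547.38 Hz:
|H(f)| = 1 / sqrt(1 + (f/fc)^2)
f/fc = 1547.38 / 83.9496 = 18.43225
|H| = 1 / sqrt(1 + 339.74784) = 0.0541731
|H|_dB = 20*log10(0.0541731) = -25.32 dB

fc = 83.9496 Hz; |H(1547.38 Hz)| = -25.32 dB


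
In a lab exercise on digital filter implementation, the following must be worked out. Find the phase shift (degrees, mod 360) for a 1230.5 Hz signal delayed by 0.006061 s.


Phase shift from frequency and time delay:
phi = 360 * f * t_delay
    = 360 * 1230.5 * 0.006061
    = 2684.9 degrees
    mod 360 = 164.9 degrees

164.9 degrees


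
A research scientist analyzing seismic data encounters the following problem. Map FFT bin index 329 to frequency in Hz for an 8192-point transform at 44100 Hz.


Frequency of DFT bin k:
f_k = k * fs / N
    = 329 * 44100 / 8192
    = 14508900 / 8192
    = 1771.106 Hz

1771.106 Hz


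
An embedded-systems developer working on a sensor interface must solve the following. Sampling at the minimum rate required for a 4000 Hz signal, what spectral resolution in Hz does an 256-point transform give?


Step 1 — Nyquist sampling rate:
fs = 2 * fmax = 2 * 4000 = 8000 Hz

Step 2 — DFT bin spacing:
df = fs / N = 8000 / 256 = 31.25 Hz

31.25 Hz


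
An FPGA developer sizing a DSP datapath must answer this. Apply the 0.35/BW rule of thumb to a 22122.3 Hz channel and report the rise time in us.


Rise time from bandwidth relationship:
tr = 0.35 / BW
   = 0.35 / 22122.3
   = 1.582113975e-05 s
   = 15.8211 us

15.8211 us


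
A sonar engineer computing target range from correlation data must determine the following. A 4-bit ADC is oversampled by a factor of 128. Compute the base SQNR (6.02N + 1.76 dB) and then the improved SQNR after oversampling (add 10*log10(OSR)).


Step 1 — baseline SQNR at Nyquist:
SQNR_base = 6.02*N + 1.76
          = 6.02*4 + 1.76
          = 25.84 dB

Step 2 — oversampling processing gain:
G = 10*log10(OSR) = 10*log10(128) = 21.07 dB

Step 3 — total:
SQNR_total = 25.84 + 21.07 = 46.91 dB

Base SQNR = 25.84 dB; oversampled SQNR = 46.91 dB


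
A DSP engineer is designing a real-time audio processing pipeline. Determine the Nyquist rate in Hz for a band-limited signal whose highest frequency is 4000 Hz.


The Nyquist rate is twice the maximum frequency component.
fs_min = 2 * fmax
      = 2 * 4000
      = 8000 Hz

8000


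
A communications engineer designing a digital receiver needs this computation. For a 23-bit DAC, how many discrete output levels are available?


Number of quantization levels = 2^N
= 2^23
= 8388608

8388608


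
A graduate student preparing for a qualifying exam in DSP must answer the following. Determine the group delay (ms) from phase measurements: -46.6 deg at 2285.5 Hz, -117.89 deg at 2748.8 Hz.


Group delay from phase difference:
tau = -d(phi)/d(omega)
d(phi) = -71.29 deg = -1.244245 rad
d(omega) = 2*pi*(2748.8 - 2285.5) = 2910.9998 rad/s
tau = -(-1.244245) / 2910.9998
    = 0.4274 ms

0.4274 ms


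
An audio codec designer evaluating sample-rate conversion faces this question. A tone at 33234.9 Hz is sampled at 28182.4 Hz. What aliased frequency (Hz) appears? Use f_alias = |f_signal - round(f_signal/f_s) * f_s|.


Compute the nearest integer multiple of fs to the signal:
n = round(33234.9 / 28182.4) = 1
f_alias = |33234.9 - 1 * 28182.4|
        = |33234.9 - 28182.4|
        = 5052.5 Hz

5052.5


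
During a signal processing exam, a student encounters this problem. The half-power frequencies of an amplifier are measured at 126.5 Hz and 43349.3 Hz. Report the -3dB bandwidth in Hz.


Bandwidth is the difference of -3dB frequencies:
BW = f_high - f_low
   = 43349.3 - 126.5
   = 43222.8 Hz

43222.8 Hz


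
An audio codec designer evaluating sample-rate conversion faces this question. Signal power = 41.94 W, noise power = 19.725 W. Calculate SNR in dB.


SNR in decibels:
SNR = 10 * log10(Ps / Pn)
    = 10 * log10(41.94 / 19.725)
    = 10 * log10(2.1262)
    = 10 * 0.3276
    = 3.28 dB

3.28 dB


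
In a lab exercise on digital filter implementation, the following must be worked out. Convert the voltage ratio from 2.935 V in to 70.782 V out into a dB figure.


Voltage gain in dB:
G = 20 * log10(Vout / Vin)
  = 20 * log10(70.782 / 2.935)
  = 20 * log10(24.116525)
  = 20 * 1.382315
  = 27.65 dB

27.65 dB


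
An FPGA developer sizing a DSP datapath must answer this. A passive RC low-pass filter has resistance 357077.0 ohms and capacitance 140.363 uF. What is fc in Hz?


Cutoff frequency of a first-order RC filter:
fc = 1 / (2 * pi * R * C)
C = 140.363 uF = 0.000140363 F
fc = 1 / (2 * pi * 357077.0 * 0.000140363)
   = 1 / 314.9157542789
   = 0.003175 Hz

0.003175 Hz


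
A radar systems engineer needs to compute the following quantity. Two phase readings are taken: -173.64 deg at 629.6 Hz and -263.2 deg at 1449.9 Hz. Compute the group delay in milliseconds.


Group delay from phase difference:
tau = -d(phi)/d(omega)
d(phi) = -89.56 deg = -1.563117 rad
d(omega) = 2*pi*(1449.9 - 629.6) = 5154.0969 rad/s
tau = -(-1.563117) / 5154.0969
    = 0.3033 ms

0.3033 ms


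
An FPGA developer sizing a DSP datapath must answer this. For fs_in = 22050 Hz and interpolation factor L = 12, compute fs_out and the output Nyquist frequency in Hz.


Step 1 — output sample rate after interpolation by L:
fs_out = L * fs_in = 12 * 22050 = 264600 Hz

Step 2 — Nyquist frequency of the output stream:
f_Nyq = fs_out / 2 = 264600 / 2 = 132300.0 Hz

fs_out = 264600 Hz; f_Nyquist = 132300.0 Hz


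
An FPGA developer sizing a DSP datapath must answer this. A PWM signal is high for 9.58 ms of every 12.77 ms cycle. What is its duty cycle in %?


Duty cycle as a percentage:
DC = (t_on / T) * 100
   = (9.58 / 12.77) * 100
   = 0.750196 * 100
   = 75.02 %

75.02 %


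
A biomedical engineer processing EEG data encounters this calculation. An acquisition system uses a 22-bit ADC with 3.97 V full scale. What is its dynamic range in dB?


Dynamic range from full-scale to LSB:
V_min = V_max / 2^bits = 3.97 / 2^22
DR = 20 * log10(V_max / V_min)
   = 20 * log10(2^22)
   = 20 * 22 * log10(2)
   = 132.45 dB

132.45 dB


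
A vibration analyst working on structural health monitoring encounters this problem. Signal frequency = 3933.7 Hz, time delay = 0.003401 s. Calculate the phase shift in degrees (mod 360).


Phase shift from frequency and time delay:
phi = 360 * f * t_delay
    = 360 * 3933.7 * 0.003401
    = 4816.26 degrees
    mod 360 = 136.26 degrees

136.26 degrees


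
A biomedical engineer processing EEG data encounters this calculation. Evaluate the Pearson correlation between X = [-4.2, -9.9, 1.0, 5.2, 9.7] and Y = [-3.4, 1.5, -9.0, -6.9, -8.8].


Pearson correlation coefficient (population):
r = cov(X,Y) / (std(X) * std(Y))
Mean X = 0.36, Mean Y = -5.32
Cov(X,Y) = -24.2468
Std(X) = 6.886683, Std(Y) = 3.958485
r = -0.8894

-0.8894


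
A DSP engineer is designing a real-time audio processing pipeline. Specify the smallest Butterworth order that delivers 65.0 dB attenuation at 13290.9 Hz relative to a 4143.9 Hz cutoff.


Butterworth filter order formula:
n = log10(10^(A/10) - 1) / (2 * log10(f_stop/f_pass))
10^(65.0/10) - 1 = 3162276.6602
f_stop/f_pass = 13290.9 / 4143.9 = 3.2073
n = 6.4211 -> ceil = 7

7


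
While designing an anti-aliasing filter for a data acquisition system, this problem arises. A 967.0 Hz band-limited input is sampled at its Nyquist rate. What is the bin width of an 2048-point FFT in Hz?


Step 1 — Nyquist sampling rate:
fs = 2 * fmax = 2 * 967.0 = 1934.0 Hz

Step 2 — DFT bin spacing:
df = fs / N = 1934.0 / 2048 = 0.9443 Hz

0.9443 Hz


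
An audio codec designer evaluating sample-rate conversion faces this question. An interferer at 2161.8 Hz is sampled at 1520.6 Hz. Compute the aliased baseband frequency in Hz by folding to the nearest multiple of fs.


Compute the nearest integer multiple of fs to the signal:
n = round(2161.8 / 1520.6) = 1
f_alias = |2161.8 - 1 * 1520.6|
        = |2161.8 - 1520.6|
        = 641.2 Hz

641.2


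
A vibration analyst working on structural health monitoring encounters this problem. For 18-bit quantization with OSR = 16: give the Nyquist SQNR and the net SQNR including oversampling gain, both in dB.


Step 1 — baseline SQNR at Nyquist:
SQNR_base = 6.02*N + 1.76
          = 6.02*18 + 1.76
          = 110.12 dB

Step 2 — oversampling processing gain:
G = 10*log10(OSR) = 10*log10(16) = 12.04 dB

Step 3 — total:
SQNR_total = 110.12 + 12.04 = 122.16 dB

Base SQNR = 110.12 dB; oversampled SQNR = 122.16 dB


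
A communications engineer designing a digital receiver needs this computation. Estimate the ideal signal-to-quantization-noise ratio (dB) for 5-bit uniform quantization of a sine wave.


Theoretical SNR for a full-scale sinusoid:
SNR = 6.02 * N + 1.76
    = 6.02 * 5 + 1.76
    = 30.1 + 1.76
    = 31.86 dB

31.86 dB


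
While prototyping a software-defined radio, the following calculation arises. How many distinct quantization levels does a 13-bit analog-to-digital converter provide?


Number of quantization levels = 2^N
= 2^13
= 8192

8192


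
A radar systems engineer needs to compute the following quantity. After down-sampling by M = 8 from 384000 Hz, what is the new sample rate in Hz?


Decimation reduces the sample rate:
fs_out = fs_in / M
       = 384000 / 8
       = 48000.0 Hz

48000.0 Hz


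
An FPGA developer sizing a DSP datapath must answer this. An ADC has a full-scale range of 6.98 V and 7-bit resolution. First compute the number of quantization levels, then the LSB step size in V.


Step 1 — number of quantization levels:
L = 2^N = 2^7 = 128

Step 2 — LSB step size:
delta = Vfs / L
      = 6.98 / 128
      = 0.05453125 V

Levels = 128; step size = 0.05453125 V


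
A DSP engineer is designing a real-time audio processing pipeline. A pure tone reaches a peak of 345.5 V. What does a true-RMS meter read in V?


RMS voltage for a sinusoidal waveform:
V_rms = V_peak / sqrt(2)
      = 345.5 / 1.414214
      = 244.305 V

244.305 V


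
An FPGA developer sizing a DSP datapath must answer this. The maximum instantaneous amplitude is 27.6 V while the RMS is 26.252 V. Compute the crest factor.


Crest factor is the ratio of peak to RMS:
CF = V_peak / V_rms
   = 27.6 / 26.252
   = 1.0513

1.0513


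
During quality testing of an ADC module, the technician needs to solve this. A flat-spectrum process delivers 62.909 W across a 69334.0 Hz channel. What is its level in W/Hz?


Power spectral density:
PSD = P / BW
    = 62.909 / 69334.0
    = 0.00090733 W/Hz

0.00090733 W/Hz


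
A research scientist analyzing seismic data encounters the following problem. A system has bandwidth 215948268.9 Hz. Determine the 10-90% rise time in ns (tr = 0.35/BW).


Rise time from bandwidth relationship:
tr = 0.35 / BW
   = 0.35 / 215948268.9
   = 1.620758535e-09 s
   = 1.6208 ns

1.6208 ns


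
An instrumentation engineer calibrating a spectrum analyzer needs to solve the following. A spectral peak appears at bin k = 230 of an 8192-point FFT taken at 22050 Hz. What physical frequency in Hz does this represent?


Frequency of DFT bin k:
f_k = k * fs / N
    = 230 * 22050 / 8192
    = 5071500 / 8192
    = 619.08 Hz

619.08 Hz


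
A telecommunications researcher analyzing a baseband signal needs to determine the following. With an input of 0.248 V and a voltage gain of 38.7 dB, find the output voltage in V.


Output voltage from dB gain:
V_out = V_in * 10^(gain_dB / 20)
      = 0.248 * 10^(38.7 / 20)
      = 0.248 * 86.099375
      = 21.3526 V

21.3526 V


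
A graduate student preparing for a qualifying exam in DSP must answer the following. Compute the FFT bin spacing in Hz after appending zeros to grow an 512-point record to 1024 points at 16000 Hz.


Frequency resolution after zero-padding:
N_padded = 512 * 2 = 1024
df = fs / N_padded
   = 16000 / 1024
   = 15.625 Hz

15.625 Hz


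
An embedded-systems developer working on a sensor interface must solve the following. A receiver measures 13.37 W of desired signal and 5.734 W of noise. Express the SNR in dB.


SNR in decibels:
SNR = 10 * log10(Ps / Pn)
    = 10 * log10(13.37 / 5.734)
    = 10 * log10(2.3317)
    = 10 * 0.3677
    = 3.68 dB

3.68 dB
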